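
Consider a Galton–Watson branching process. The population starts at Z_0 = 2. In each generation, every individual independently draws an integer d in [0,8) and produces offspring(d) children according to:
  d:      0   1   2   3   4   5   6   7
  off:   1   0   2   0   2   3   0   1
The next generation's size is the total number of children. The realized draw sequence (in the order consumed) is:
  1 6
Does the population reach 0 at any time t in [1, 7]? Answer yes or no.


gen 0: Z_0=2, draws=[1, 6], offspring=[0, 0], Z_1=0
gen 1: Z_1=0, draws=[], offspring=[], Z_2=0
gen 2: Z_2=0, draws=[], offspring=[], Z_3=0
gen 3: Z_3=0, draws=[], offspring=[], Z_4=0
gen 4: Z_4=0, draws=[], offspring=[], Z_5=0
gen 5: Z_5=0, draws=[], offspring=[], Z_6=0
gen 6: Z_6=0, draws=[], offspring=[], Z_7=0

yes


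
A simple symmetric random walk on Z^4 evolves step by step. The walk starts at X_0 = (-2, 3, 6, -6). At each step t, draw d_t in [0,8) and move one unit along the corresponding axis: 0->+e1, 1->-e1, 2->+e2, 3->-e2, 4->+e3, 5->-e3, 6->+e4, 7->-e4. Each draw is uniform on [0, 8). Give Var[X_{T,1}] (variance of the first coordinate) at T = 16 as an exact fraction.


4

Outcome values over d=0..7: [1, -1, 0, 0, 0, 0, 0, 0]
Σy = 0, Σy² = 2, M = 8
μ = 0/8 = 0,  σ² = 2/8 − (0)² = 1/4
Independent increments: Var[X_16] = 16·σ² = 16·(1/4) = 4


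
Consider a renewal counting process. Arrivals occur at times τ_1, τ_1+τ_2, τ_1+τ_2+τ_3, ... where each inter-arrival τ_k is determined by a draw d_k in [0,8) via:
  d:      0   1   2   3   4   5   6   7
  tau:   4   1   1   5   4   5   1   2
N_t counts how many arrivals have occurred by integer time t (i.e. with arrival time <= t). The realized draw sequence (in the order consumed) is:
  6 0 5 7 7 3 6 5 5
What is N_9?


2

draw d_1=6: τ_1=1, arrival time A_1=1
draw d_2=0: τ_2=4, arrival time A_2=5
draw d_3=5: τ_3=5, arrival time A_3=10
draw d_4=7: τ_4=2, arrival time A_4=12
draw d_5=7: τ_5=2, arrival time A_5=14
draw d_6=3: τ_6=5, arrival time A_6=19
draw d_7=6: τ_7=1, arrival time A_7=20
draw d_8=5: τ_8=5, arrival time A_8=25
draw d_9=5: τ_9=5, arrival time A_9=30
N_t over t=0..9: 0:0 1:1 2:1 3:1 4:1 5:2 6:2 7:2 8:2 9:2


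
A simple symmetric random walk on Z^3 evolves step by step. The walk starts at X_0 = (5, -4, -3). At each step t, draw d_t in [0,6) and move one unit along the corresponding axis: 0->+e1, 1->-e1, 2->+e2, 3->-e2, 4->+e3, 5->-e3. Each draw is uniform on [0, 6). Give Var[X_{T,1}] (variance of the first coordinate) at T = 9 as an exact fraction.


3

Outcome values over d=0..5: [1, -1, 0, 0, 0, 0]
Σy = 0, Σy² = 2, M = 6
μ = 0/6 = 0,  σ² = 2/6 − (0)² = 1/3
Independent increments: Var[X_9] = 9·σ² = 9·(1/3) = 3


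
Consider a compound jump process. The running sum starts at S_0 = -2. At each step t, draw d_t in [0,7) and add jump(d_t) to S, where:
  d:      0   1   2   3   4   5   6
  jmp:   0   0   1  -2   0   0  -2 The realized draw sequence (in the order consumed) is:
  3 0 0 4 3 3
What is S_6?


-8

t=0: S=-2, d=3, jump=-2, S_1=-4
t=1: S=-4, d=0, jump=0, S_2=-4
t=2: S=-4, d=0, jump=0, S_3=-4
t=3: S=-4, d=4, jump=0, S_4=-4
t=4: S=-4, d=3, jump=-2, S_5=-6
t=5: S=-6, d=3, jump=-2, S_6=-8


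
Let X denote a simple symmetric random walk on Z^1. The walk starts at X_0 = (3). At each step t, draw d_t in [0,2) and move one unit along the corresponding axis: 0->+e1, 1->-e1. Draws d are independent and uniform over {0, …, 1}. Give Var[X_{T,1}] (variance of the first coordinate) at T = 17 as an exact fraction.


17

Outcome values over d=0..1: [1, -1]
Σy = 0, Σy² = 2, M = 2
μ = 0/2 = 0,  σ² = 2/2 − (0)² = 1
Independent increments: Var[X_17] = 17·σ² = 17·(1) = 17


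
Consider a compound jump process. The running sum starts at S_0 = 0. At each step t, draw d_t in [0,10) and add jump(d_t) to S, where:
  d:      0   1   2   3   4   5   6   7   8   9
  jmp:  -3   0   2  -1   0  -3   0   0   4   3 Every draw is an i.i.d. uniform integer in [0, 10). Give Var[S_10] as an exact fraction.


Outcome values over d=0..9: [-3, 0, 2, -1, 0, -3, 0, 0, 4, 3]
Σy = 2, Σy² = 48, M = 10
μ = 2/10 = 1/5,  σ² = 48/10 − (1/5)² = 119/25
Independent increments: Var[S_10] = 10·σ² = 10·(119/25) = 238/5

238/5


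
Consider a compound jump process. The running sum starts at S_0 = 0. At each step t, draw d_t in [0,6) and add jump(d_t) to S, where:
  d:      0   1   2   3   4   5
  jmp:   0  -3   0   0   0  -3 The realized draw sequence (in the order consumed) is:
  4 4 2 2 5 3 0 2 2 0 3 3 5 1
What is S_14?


-9

t=0: S=0, d=4, jump=0, S_1=0
t=1: S=0, d=4, jump=0, S_2=0
t=2: S=0, d=2, jump=0, S_3=0
t=3: S=0, d=2, jump=0, S_4=0
t=4: S=0, d=5, jump=-3, S_5=-3
t=5: S=-3, d=3, jump=0, S_6=-3
t=6: S=-3, d=0, jump=0, S_7=-3
t=7: S=-3, d=2, jump=0, S_8=-3
t=8: S=-3, d=2, jump=0, S_9=-3
t=9: S=-3, d=0, jump=0, S_10=-3
t=10: S=-3, d=3, jump=0, S_11=-3
t=11: S=-3, d=3, jump=0, S_12=-3
t=12: S=-3, d=5, jump=-3, S_13=-6
t=13: S=-6, d=1, jump=-3, S_14=-9


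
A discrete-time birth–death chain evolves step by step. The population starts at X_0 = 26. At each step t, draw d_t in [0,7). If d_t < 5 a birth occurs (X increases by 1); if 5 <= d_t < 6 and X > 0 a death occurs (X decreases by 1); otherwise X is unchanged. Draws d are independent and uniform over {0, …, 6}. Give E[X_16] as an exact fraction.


246/7

X can drop by at most 1 per step and X_0 = 26 > T = 16, so X_t >= 26 − t >= 10 > 0 for every t <= 16: the floor at 0 (the 'and X > 0' condition) never binds. Hence X_16 = X_0 + Σ_{t<16} Y_t with i.i.d. increments Y_t = y(d_t) ∈ {+1, −1, 0}.
Outcome values over d=0..6: [1, 1, 1, 1, 1, -1, 0]
Σy = 4, Σy² = 6, M = 7
μ = 4/7 = 4/7,  σ² = 6/7 − (4/7)² = 26/49
E[X_16] = 26 + 16·(4/7) = 246/7


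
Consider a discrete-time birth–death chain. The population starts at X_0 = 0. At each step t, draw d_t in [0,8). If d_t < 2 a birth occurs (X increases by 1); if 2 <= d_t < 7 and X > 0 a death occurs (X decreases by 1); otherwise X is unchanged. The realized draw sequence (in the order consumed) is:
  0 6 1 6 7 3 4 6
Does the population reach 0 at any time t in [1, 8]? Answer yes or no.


t=0: X=0, d=0 → birth, X_1=1
t=1: X=1, d=6 → death, X_2=0
t=2: X=0, d=1 → birth, X_3=1
t=3: X=1, d=6 → death, X_4=0
t=4: X=0, d=7 → hold, X_5=0
t=5: X=0, d=3 → hold, X_6=0
t=6: X=0, d=4 → hold, X_7=0
t=7: X=0, d=6 → hold, X_8=0

yes


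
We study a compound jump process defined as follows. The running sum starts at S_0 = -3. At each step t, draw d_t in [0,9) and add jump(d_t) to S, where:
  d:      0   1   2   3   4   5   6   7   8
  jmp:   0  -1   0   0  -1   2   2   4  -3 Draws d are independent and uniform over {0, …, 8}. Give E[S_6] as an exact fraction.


-1

Outcome values over d=0..8: [0, -1, 0, 0, -1, 2, 2, 4, -3]
Σy = 3, Σy² = 35, M = 9
μ = 3/9 = 1/3,  σ² = 35/9 − (1/3)² = 34/9
E[S_6] = -3 + 6·(1/3) = -1


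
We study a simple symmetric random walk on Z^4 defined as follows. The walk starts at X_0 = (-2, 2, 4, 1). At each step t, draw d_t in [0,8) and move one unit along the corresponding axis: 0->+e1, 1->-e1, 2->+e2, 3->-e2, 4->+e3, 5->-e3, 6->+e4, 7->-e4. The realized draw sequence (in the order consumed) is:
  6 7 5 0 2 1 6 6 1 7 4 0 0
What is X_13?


(-1, 3, 4, 2)

t=0: X=(-2, 2, 4, 1), d=6 → +e4, X_1=(-2, 2, 4, 2)
t=1: X=(-2, 2, 4, 2), d=7 → -e4, X_2=(-2, 2, 4, 1)
t=2: X=(-2, 2, 4, 1), d=5 → -e3, X_3=(-2, 2, 3, 1)
t=3: X=(-2, 2, 3, 1), d=0 → +e1, X_4=(-1, 2, 3, 1)
t=4: X=(-1, 2, 3, 1), d=2 → +e2, X_5=(-1, 3, 3, 1)
t=5: X=(-1, 3, 3, 1), d=1 → -e1, X_6=(-2, 3, 3, 1)
t=6: X=(-2, 3, 3, 1), d=6 → +e4, X_7=(-2, 3, 3, 2)
t=7: X=(-2, 3, 3, 2), d=6 → +e4, X_8=(-2, 3, 3, 3)
t=8: X=(-2, 3, 3, 3), d=1 → -e1, X_9=(-3, 3, 3, 3)
t=9: X=(-3, 3, 3, 3), d=7 → -e4, X_10=(-3, 3, 3, 2)
t=10: X=(-3, 3, 3, 2), d=4 → +e3, X_11=(-3, 3, 4, 2)
t=11: X=(-3, 3, 4, 2), d=0 → +e1, X_12=(-2, 3, 4, 2)
t=12: X=(-2, 3, 4, 2), d=0 → +e1, X_13=(-1, 3, 4, 2)


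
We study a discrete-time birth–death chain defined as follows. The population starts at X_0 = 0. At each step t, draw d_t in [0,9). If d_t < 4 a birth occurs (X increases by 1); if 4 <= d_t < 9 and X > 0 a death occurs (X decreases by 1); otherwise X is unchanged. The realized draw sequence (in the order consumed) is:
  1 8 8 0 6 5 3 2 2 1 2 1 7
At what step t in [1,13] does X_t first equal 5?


t=0: X=0, d=1 → birth, X_1=1
t=1: X=1, d=8 → death, X_2=0
t=2: X=0, d=8 → hold, X_3=0
t=3: X=0, d=0 → birth, X_4=1
t=4: X=1, d=6 → death, X_5=0
t=5: X=0, d=5 → hold, X_6=0
t=6: X=0, d=3 → birth, X_7=1
t=7: X=1, d=2 → birth, X_8=2
t=8: X=2, d=2 → birth, X_9=3
t=9: X=3, d=1 → birth, X_10=4
t=10: X=4, d=2 → birth, X_11=5
t=11: X=5, d=1 → birth, X_12=6
t=12: X=6, d=7 → death, X_13=5

11


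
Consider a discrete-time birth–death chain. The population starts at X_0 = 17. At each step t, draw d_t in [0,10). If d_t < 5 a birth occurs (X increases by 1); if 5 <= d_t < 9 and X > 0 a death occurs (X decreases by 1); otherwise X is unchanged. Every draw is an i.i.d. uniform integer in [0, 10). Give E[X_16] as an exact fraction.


93/5

X can drop by at most 1 per step and X_0 = 17 > T = 16, so X_t >= 17 − t >= 1 > 0 for every t <= 16: the floor at 0 (the 'and X > 0' condition) never binds. Hence X_16 = X_0 + Σ_{t<16} Y_t with i.i.d. increments Y_t = y(d_t) ∈ {+1, −1, 0}.
Outcome values over d=0..9: [1, 1, 1, 1, 1, -1, -1, -1, -1, 0]
Σy = 1, Σy² = 9, M = 10
μ = 1/10 = 1/10,  σ² = 9/10 − (1/10)² = 89/100
E[X_16] = 17 + 16·(1/10) = 93/5


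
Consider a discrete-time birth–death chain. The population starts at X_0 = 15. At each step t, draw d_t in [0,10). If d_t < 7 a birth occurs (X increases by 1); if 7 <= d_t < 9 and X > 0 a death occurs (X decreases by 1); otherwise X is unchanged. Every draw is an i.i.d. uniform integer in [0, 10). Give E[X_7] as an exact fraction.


37/2

X can drop by at most 1 per step and X_0 = 15 > T = 7, so X_t >= 15 − t >= 8 > 0 for every t <= 7: the floor at 0 (the 'and X > 0' condition) never binds. Hence X_7 = X_0 + Σ_{t<7} Y_t with i.i.d. increments Y_t = y(d_t) ∈ {+1, −1, 0}.
Outcome values over d=0..9: [1, 1, 1, 1, 1, 1, 1, -1, -1, 0]
Σy = 5, Σy² = 9, M = 10
μ = 5/10 = 1/2,  σ² = 9/10 − (1/2)² = 13/20
E[X_7] = 15 + 7·(1/2) = 37/2


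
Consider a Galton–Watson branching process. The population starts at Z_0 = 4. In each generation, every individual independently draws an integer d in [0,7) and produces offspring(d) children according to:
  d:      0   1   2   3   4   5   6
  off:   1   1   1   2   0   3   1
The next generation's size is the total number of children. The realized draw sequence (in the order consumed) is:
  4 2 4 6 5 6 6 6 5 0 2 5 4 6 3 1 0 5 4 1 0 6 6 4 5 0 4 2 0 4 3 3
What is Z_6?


gen 0: Z_0=4, draws=[4, 2, 4, 6], offspring=[0, 1, 0, 1], Z_1=2
gen 1: Z_1=2, draws=[5, 6], offspring=[3, 1], Z_2=4
gen 2: Z_2=4, draws=[6, 6, 5, 0], offspring=[1, 1, 3, 1], Z_3=6
gen 3: Z_3=6, draws=[2, 5, 4, 6, 3, 1], offspring=[1, 3, 0, 1, 2, 1], Z_4=8
gen 4: Z_4=8, draws=[0, 5, 4, 1, 0, 6, 6, 4], offspring=[1, 3, 0, 1, 1, 1, 1, 0], Z_5=8
gen 5: Z_5=8, draws=[5, 0, 4, 2, 0, 4, 3, 3], offspring=[3, 1, 0, 1, 1, 0, 2, 2], Z_6=10

10


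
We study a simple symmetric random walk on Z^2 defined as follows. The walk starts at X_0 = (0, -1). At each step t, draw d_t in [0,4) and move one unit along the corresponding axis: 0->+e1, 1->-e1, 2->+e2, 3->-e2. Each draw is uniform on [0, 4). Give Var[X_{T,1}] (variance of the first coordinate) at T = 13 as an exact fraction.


Outcome values over d=0..3: [1, -1, 0, 0]
Σy = 0, Σy² = 2, M = 4
μ = 0/4 = 0,  σ² = 2/4 − (0)² = 1/2
Independent increments: Var[X_13] = 13·σ² = 13·(1/2) = 13/2

13/2


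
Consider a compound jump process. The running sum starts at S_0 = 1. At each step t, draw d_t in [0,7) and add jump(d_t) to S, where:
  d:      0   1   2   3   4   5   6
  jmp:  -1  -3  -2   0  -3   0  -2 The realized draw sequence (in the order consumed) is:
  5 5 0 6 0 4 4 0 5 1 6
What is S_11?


-15

t=0: S=1, d=5, jump=0, S_1=1
t=1: S=1, d=5, jump=0, S_2=1
t=2: S=1, d=0, jump=-1, S_3=0
t=3: S=0, d=6, jump=-2, S_4=-2
t=4: S=-2, d=0, jump=-1, S_5=-3
t=5: S=-3, d=4, jump=-3, S_6=-6
t=6: S=-6, d=4, jump=-3, S_7=-9
t=7: S=-9, d=0, jump=-1, S_8=-10
t=8: S=-10, d=5, jump=0, S_9=-10
t=9: S=-10, d=1, jump=-3, S_10=-13
t=10: S=-13, d=6, jump=-2, S_11=-15


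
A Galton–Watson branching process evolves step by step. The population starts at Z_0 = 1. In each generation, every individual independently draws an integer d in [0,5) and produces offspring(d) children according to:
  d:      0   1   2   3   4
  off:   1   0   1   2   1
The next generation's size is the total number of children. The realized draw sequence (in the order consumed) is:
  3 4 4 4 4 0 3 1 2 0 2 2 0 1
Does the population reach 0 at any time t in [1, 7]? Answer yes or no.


gen 0: Z_0=1, draws=[3], offspring=[2], Z_1=2
gen 1: Z_1=2, draws=[4, 4], offspring=[1, 1], Z_2=2
gen 2: Z_2=2, draws=[4, 4], offspring=[1, 1], Z_3=2
gen 3: Z_3=2, draws=[0, 3], offspring=[1, 2], Z_4=3
gen 4: Z_4=3, draws=[1, 2, 0], offspring=[0, 1, 1], Z_5=2
gen 5: Z_5=2, draws=[2, 2], offspring=[1, 1], Z_6=2
gen 6: Z_6=2, draws=[0, 1], offspring=[1, 0], Z_7=1

no


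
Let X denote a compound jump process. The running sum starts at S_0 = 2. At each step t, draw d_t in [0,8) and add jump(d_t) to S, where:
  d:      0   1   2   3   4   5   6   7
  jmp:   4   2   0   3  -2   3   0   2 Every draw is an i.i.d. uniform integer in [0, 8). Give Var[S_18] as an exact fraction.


63

Outcome values over d=0..7: [4, 2, 0, 3, -2, 3, 0, 2]
Σy = 12, Σy² = 46, M = 8
μ = 12/8 = 3/2,  σ² = 46/8 − (3/2)² = 7/2
Independent increments: Var[S_18] = 18·σ² = 18·(7/2) = 63


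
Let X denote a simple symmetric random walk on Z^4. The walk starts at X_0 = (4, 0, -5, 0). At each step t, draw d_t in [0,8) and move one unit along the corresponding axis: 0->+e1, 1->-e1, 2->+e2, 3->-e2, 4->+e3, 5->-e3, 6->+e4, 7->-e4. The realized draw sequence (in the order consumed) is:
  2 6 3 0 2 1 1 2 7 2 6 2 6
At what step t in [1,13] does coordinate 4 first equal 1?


2

t=0: X=(4, 0, -5, 0), d=2 → +e2, X_1=(4, 1, -5, 0)
t=1: X=(4, 1, -5, 0), d=6 → +e4, X_2=(4, 1, -5, 1)
t=2: X=(4, 1, -5, 1), d=3 → -e2, X_3=(4, 0, -5, 1)
t=3: X=(4, 0, -5, 1), d=0 → +e1, X_4=(5, 0, -5, 1)
t=4: X=(5, 0, -5, 1), d=2 → +e2, X_5=(5, 1, -5, 1)
t=5: X=(5, 1, -5, 1), d=1 → -e1, X_6=(4, 1, -5, 1)
t=6: X=(4, 1, -5, 1), d=1 → -e1, X_7=(3, 1, -5, 1)
t=7: X=(3, 1, -5, 1), d=2 → +e2, X_8=(3, 2, -5, 1)
t=8: X=(3, 2, -5, 1), d=7 → -e4, X_9=(3, 2, -5, 0)
t=9: X=(3, 2, -5, 0), d=2 → +e2, X_10=(3, 3, -5, 0)
t=10: X=(3, 3, -5, 0), d=6 → +e4, X_11=(3, 3, -5, 1)
t=11: X=(3, 3, -5, 1), d=2 → +e2, X_12=(3, 4, -5, 1)
t=12: X=(3, 4, -5, 1), d=6 → +e4, X_13=(3, 4, -5, 2)


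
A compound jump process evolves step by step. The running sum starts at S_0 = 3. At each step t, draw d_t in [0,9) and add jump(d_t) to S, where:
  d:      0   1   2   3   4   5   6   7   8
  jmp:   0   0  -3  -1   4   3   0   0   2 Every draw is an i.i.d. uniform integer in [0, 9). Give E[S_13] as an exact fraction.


92/9

Outcome values over d=0..8: [0, 0, -3, -1, 4, 3, 0, 0, 2]
Σy = 5, Σy² = 39, M = 9
μ = 5/9 = 5/9,  σ² = 39/9 − (5/9)² = 326/81
E[S_13] = 3 + 13·(5/9) = 92/9


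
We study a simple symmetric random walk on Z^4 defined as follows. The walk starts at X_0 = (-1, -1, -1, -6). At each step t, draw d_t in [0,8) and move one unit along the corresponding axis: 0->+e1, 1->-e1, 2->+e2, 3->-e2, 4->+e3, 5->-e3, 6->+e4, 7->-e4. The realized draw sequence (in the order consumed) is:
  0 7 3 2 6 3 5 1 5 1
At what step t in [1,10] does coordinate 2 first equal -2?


t=0: X=(-1, -1, -1, -6), d=0 → +e1, X_1=(0, -1, -1, -6)
t=1: X=(0, -1, -1, -6), d=7 → -e4, X_2=(0, -1, -1, -7)
t=2: X=(0, -1, -1, -7), d=3 → -e2, X_3=(0, -2, -1, -7)
t=3: X=(0, -2, -1, -7), d=2 → +e2, X_4=(0, -1, -1, -7)
t=4: X=(0, -1, -1, -7), d=6 → +e4, X_5=(0, -1, -1, -6)
t=5: X=(0, -1, -1, -6), d=3 → -e2, X_6=(0, -2, -1, -6)
t=6: X=(0, -2, -1, -6), d=5 → -e3, X_7=(0, -2, -2, -6)
t=7: X=(0, -2, -2, -6), d=1 → -e1, X_8=(-1, -2, -2, -6)
t=8: X=(-1, -2, -2, -6), d=5 → -e3, X_9=(-1, -2, -3, -6)
t=9: X=(-1, -2, -3, -6), d=1 → -e1, X_10=(-2, -2, -3, -6)

3


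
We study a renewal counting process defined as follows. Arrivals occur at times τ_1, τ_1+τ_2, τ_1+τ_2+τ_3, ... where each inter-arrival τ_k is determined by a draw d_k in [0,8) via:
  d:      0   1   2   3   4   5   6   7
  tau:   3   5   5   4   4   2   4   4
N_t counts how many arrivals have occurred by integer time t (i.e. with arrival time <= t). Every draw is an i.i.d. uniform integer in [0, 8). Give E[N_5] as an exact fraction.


67/64

Inter-arrival values over d=0..7: [3, 5, 5, 4, 4, 2, 4, 4]
Each d has probability 1/8, so the pmf of τ is: f(2) = 1/8, f(3) = 1/8, f(4) = 1/2, f(5) = 1/4
Renewal equation for m(n) = E[N_n]: condition on τ_1 = k (if k <= n, one arrival plus a fresh copy on the remaining n−k steps): m(n) = F(n) + Σ_{k<=n} f(k)·m(n−k), where F(n) = P(τ <= n) and m(0) = 0
m(1) = F(1) = 0
m(2) = F(2) = 1/8
m(3) = F(3) = 1/4
m(4) = F(4) + f(2)·m(2) = 3/4 + 1/8·1/8 = 49/64
m(5) = F(5) + f(2)·m(3) + f(3)·m(2) = 1 + 1/8·1/4 + 1/8·1/8 = 67/64
E[N_5] = m(5) = 67/64


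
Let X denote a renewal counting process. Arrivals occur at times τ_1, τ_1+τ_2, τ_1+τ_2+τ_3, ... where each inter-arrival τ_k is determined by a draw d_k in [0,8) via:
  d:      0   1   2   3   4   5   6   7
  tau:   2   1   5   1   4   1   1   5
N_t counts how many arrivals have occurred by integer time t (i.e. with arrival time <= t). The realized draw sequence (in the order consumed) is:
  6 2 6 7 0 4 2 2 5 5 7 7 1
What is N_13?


4

draw d_1=6: τ_1=1, arrival time A_1=1
draw d_2=2: τ_2=5, arrival time A_2=6
draw d_3=6: τ_3=1, arrival time A_3=7
draw d_4=7: τ_4=5, arrival time A_4=12
draw d_5=0: τ_5=2, arrival time A_5=14
draw d_6=4: τ_6=4, arrival time A_6=18
draw d_7=2: τ_7=5, arrival time A_7=23
draw d_8=2: τ_8=5, arrival time A_8=28
draw d_9=5: τ_9=1, arrival time A_9=29
draw d_10=5: τ_10=1, arrival time A_10=30
draw d_11=7: τ_11=5, arrival time A_11=35
draw d_12=7: τ_12=5, arrival time A_12=40
draw d_13=1: τ_13=1, arrival time A_13=41
N_t over t=0..13: 0:0 1:1 2:1 3:1 4:1 5:1 6:2 7:3 8:3 9:3 10:3 11:3 12:4 13:4


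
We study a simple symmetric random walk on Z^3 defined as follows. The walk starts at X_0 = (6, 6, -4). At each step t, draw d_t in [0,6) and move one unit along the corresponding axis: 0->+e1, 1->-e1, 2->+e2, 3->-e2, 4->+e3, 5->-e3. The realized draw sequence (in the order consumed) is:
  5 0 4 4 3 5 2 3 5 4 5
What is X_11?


t=0: X=(6, 6, -4), d=5 → -e3, X_1=(6, 6, -5)
t=1: X=(6, 6, -5), d=0 → +e1, X_2=(7, 6, -5)
t=2: X=(7, 6, -5), d=4 → +e3, X_3=(7, 6, -4)
t=3: X=(7, 6, -4), d=4 → +e3, X_4=(7, 6, -3)
t=4: X=(7, 6, -3), d=3 → -e2, X_5=(7, 5, -3)
t=5: X=(7, 5, -3), d=5 → -e3, X_6=(7, 5, -4)
t=6: X=(7, 5, -4), d=2 → +e2, X_7=(7, 6, -4)
t=7: X=(7, 6, -4), d=3 → -e2, X_8=(7, 5, -4)
t=8: X=(7, 5, -4), d=5 → -e3, X_9=(7, 5, -5)
t=9: X=(7, 5, -5), d=4 → +e3, X_10=(7, 5, -4)
t=10: X=(7, 5, -4), d=5 → -e3, X_11=(7, 5, -5)

(7, 5, -5)


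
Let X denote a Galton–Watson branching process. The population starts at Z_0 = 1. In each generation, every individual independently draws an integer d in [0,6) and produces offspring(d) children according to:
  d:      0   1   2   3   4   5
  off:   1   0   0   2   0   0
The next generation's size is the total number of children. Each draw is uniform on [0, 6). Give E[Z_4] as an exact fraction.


1/16

Outcome values over d=0..5: [1, 0, 0, 2, 0, 0]
Σy = 3, Σy² = 5, M = 6
μ = 3/6 = 1/2,  σ² = 5/6 − (1/2)² = 7/12
E[Z_0] = 1
E[Z_1] = 1/2·E[Z_0] = 1/2
E[Z_2] = 1/2·E[Z_1] = 1/4
E[Z_3] = 1/2·E[Z_2] = 1/8
E[Z_4] = 1/2·E[Z_3] = 1/16


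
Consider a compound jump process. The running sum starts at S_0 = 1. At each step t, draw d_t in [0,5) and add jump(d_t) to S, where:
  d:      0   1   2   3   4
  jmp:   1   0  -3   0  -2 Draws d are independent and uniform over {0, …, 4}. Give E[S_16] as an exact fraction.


Outcome values over d=0..4: [1, 0, -3, 0, -2]
Σy = -4, Σy² = 14, M = 5
μ = -4/5 = -4/5,  σ² = 14/5 − (-4/5)² = 54/25
E[S_16] = 1 + 16·(-4/5) = -59/5

-59/5


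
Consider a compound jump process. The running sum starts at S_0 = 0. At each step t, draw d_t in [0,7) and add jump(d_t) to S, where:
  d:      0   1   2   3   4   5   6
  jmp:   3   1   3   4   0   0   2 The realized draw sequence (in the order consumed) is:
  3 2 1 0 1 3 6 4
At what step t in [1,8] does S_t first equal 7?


2

t=0: S=0, d=3, jump=4, S_1=4
t=1: S=4, d=2, jump=3, S_2=7
t=2: S=7, d=1, jump=1, S_3=8
t=3: S=8, d=0, jump=3, S_4=11
t=4: S=11, d=1, jump=1, S_5=12
t=5: S=12, d=3, jump=4, S_6=16
t=6: S=16, d=6, jump=2, S_7=18
t=7: S=18, d=4, jump=0, S_8=18


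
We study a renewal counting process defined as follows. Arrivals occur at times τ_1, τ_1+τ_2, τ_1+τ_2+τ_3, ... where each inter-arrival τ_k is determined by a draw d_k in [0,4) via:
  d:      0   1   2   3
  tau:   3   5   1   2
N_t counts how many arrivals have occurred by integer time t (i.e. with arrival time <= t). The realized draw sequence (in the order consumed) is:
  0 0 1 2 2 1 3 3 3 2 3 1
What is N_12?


draw d_1=0: τ_1=3, arrival time A_1=3
draw d_2=0: τ_2=3, arrival time A_2=6
draw d_3=1: τ_3=5, arrival time A_3=11
draw d_4=2: τ_4=1, arrival time A_4=12
draw d_5=2: τ_5=1, arrival time A_5=13
draw d_6=1: τ_6=5, arrival time A_6=18
draw d_7=3: τ_7=2, arrival time A_7=20
draw d_8=3: τ_8=2, arrival time A_8=22
draw d_9=3: τ_9=2, arrival time A_9=24
draw d_10=2: τ_10=1, arrival time A_10=25
draw d_11=3: τ_11=2, arrival time A_11=27
draw d_12=1: τ_12=5, arrival time A_12=32
N_t over t=0..12: 0:0 1:0 2:0 3:1 4:1 5:1 6:2 7:2 8:2 9:2 10:2 11:3 12:4

4


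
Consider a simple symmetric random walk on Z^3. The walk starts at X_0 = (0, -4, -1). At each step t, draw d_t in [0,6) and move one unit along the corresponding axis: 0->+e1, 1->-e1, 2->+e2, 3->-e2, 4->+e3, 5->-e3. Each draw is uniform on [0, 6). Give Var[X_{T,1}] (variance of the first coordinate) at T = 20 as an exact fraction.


20/3

Outcome values over d=0..5: [1, -1, 0, 0, 0, 0]
Σy = 0, Σy² = 2, M = 6
μ = 0/6 = 0,  σ² = 2/6 − (0)² = 1/3
Independent increments: Var[X_20] = 20·σ² = 20·(1/3) = 20/3


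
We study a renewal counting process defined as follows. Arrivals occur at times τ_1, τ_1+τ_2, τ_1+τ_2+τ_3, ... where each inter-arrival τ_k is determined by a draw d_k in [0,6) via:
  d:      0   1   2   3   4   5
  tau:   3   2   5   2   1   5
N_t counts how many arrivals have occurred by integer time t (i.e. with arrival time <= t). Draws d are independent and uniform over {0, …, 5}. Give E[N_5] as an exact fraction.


11863/7776

Inter-arrival values over d=0..5: [3, 2, 5, 2, 1, 5]
Each d has probability 1/6, so the pmf of τ is: f(1) = 1/6, f(2) = 1/3, f(3) = 1/6, f(5) = 1/3
Renewal equation for m(n) = E[N_n]: condition on τ_1 = k (if k <= n, one arrival plus a fresh copy on the remaining n−k steps): m(n) = F(n) + Σ_{k<=n} f(k)·m(n−k), where F(n) = P(τ <= n) and m(0) = 0
m(1) = F(1) = 1/6
m(2) = F(2) + f(1)·m(1) = 1/2 + 1/6·1/6 = 19/36
m(3) = F(3) + f(1)·m(2) + f(2)·m(1) = 2/3 + 1/6·19/36 + 1/3·1/6 = 175/216
m(4) = F(4) + f(1)·m(3) + f(2)·m(2) + f(3)·m(1) = 2/3 + 1/6·175/216 + 1/3·19/36 + 1/6·1/6 = 1303/1296
m(5) = F(5) + f(1)·m(4) + f(2)·m(3) + f(3)·m(2) = 1 + 1/6·1303/1296 + 1/3·175/216 + 1/6·19/36 = 11863/7776
E[N_5] = m(5) = 11863/7776


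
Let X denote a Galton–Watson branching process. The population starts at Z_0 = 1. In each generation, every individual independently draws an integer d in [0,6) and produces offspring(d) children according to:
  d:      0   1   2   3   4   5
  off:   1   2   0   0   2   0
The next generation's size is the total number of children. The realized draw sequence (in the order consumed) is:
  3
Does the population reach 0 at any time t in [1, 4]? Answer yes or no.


yes

gen 0: Z_0=1, draws=[3], offspring=[0], Z_1=0
gen 1: Z_1=0, draws=[], offspring=[], Z_2=0
gen 2: Z_2=0, draws=[], offspring=[], Z_3=0
gen 3: Z_3=0, draws=[], offspring=[], Z_4=0


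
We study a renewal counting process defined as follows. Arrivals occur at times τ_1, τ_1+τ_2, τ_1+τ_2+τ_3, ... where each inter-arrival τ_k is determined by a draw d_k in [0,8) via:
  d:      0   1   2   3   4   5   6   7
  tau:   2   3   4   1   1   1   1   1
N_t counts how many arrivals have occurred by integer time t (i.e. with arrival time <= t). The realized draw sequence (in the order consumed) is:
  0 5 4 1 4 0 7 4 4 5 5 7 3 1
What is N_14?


10

draw d_1=0: τ_1=2, arrival time A_1=2
draw d_2=5: τ_2=1, arrival time A_2=3
draw d_3=4: τ_3=1, arrival time A_3=4
draw d_4=1: τ_4=3, arrival time A_4=7
draw d_5=4: τ_5=1, arrival time A_5=8
draw d_6=0: τ_6=2, arrival time A_6=10
draw d_7=7: τ_7=1, arrival time A_7=11
draw d_8=4: τ_8=1, arrival time A_8=12
draw d_9=4: τ_9=1, arrival time A_9=13
draw d_10=5: τ_10=1, arrival time A_10=14
draw d_11=5: τ_11=1, arrival time A_11=15
draw d_12=7: τ_12=1, arrival time A_12=16
draw d_13=3: τ_13=1, arrival time A_13=17
draw d_14=1: τ_14=3, arrival time A_14=20
N_t over t=0..14: 0:0 1:0 2:1 3:2 4:3 5:3 6:3 7:4 8:5 9:5 10:6 11:7 12:8 13:9 14:10


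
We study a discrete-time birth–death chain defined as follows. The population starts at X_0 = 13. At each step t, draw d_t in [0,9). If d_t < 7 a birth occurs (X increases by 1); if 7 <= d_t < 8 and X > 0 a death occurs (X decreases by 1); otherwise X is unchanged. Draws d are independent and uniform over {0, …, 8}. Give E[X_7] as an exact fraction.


X can drop by at most 1 per step and X_0 = 13 > T = 7, so X_t >= 13 − t >= 6 > 0 for every t <= 7: the floor at 0 (the 'and X > 0' condition) never binds. Hence X_7 = X_0 + Σ_{t<7} Y_t with i.i.d. increments Y_t = y(d_t) ∈ {+1, −1, 0}.
Outcome values over d=0..8: [1, 1, 1, 1, 1, 1, 1, -1, 0]
Σy = 6, Σy² = 8, M = 9
μ = 6/9 = 2/3,  σ² = 8/9 − (2/3)² = 4/9
E[X_7] = 13 + 7·(2/3) = 53/3

53/3


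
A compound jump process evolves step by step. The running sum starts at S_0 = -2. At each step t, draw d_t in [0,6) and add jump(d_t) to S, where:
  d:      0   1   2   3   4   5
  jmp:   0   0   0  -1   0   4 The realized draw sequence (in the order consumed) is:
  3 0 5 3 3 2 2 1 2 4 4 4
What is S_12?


t=0: S=-2, d=3, jump=-1, S_1=-3
t=1: S=-3, d=0, jump=0, S_2=-3
t=2: S=-3, d=5, jump=4, S_3=1
t=3: S=1, d=3, jump=-1, S_4=0
t=4: S=0, d=3, jump=-1, S_5=-1
t=5: S=-1, d=2, jump=0, S_6=-1
t=6: S=-1, d=2, jump=0, S_7=-1
t=7: S=-1, d=1, jump=0, S_8=-1
t=8: S=-1, d=2, jump=0, S_9=-1
t=9: S=-1, d=4, jump=0, S_10=-1
t=10: S=-1, d=4, jump=0, S_11=-1
t=11: S=-1, d=4, jump=0, S_12=-1

-1


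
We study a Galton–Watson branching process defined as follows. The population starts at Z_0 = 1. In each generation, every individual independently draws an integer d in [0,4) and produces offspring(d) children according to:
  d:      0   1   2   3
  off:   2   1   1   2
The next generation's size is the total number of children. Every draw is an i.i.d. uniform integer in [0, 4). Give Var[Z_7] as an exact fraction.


1501011/16384

Outcome values over d=0..3: [2, 1, 1, 2]
Σy = 6, Σy² = 10, M = 4
μ = 6/4 = 3/2,  σ² = 10/4 − (3/2)² = 1/4
V_0 = 0, E_0 = 1
V_1 = 1/4·E_0 + (3/2)²·V_0 = 1/4;  E_1 = 3/2
V_2 = 1/4·E_1 + (3/2)²·V_1 = 15/16;  E_2 = 9/4
V_3 = 1/4·E_2 + (3/2)²·V_2 = 171/64;  E_3 = 27/8
V_4 = 1/4·E_3 + (3/2)²·V_3 = 1755/256;  E_4 = 81/16
V_5 = 1/4·E_4 + (3/2)²·V_4 = 17091/1024;  E_5 = 243/32
V_6 = 1/4·E_5 + (3/2)²·V_5 = 161595/4096;  E_6 = 729/64
V_7 = 1/4·E_6 + (3/2)²·V_6 = 1501011/16384;  E_7 = 2187/128


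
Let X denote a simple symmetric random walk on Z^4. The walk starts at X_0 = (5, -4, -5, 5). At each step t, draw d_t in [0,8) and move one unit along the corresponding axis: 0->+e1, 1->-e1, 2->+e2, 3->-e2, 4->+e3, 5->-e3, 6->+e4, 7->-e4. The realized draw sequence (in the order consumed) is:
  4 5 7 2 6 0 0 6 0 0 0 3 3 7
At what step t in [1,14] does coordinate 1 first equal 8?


t=0: X=(5, -4, -5, 5), d=4 → +e3, X_1=(5, -4, -4, 5)
t=1: X=(5, -4, -4, 5), d=5 → -e3, X_2=(5, -4, -5, 5)
t=2: X=(5, -4, -5, 5), d=7 → -e4, X_3=(5, -4, -5, 4)
t=3: X=(5, -4, -5, 4), d=2 → +e2, X_4=(5, -3, -5, 4)
t=4: X=(5, -3, -5, 4), d=6 → +e4, X_5=(5, -3, -5, 5)
t=5: X=(5, -3, -5, 5), d=0 → +e1, X_6=(6, -3, -5, 5)
t=6: X=(6, -3, -5, 5), d=0 → +e1, X_7=(7, -3, -5, 5)
t=7: X=(7, -3, -5, 5), d=6 → +e4, X_8=(7, -3, -5, 6)
t=8: X=(7, -3, -5, 6), d=0 → +e1, X_9=(8, -3, -5, 6)
t=9: X=(8, -3, -5, 6), d=0 → +e1, X_10=(9, -3, -5, 6)
t=10: X=(9, -3, -5, 6), d=0 → +e1, X_11=(10, -3, -5, 6)
t=11: X=(10, -3, -5, 6), d=3 → -e2, X_12=(10, -4, -5, 6)
t=12: X=(10, -4, -5, 6), d=3 → -e2, X_13=(10, -5, -5, 6)
t=13: X=(10, -5, -5, 6), d=7 → -e4, X_14=(10, -5, -5, 5)

9


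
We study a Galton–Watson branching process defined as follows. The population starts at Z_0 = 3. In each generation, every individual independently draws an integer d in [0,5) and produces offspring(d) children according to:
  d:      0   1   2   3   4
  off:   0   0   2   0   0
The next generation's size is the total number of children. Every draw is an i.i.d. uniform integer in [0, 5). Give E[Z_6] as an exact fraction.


Outcome values over d=0..4: [0, 0, 2, 0, 0]
Σy = 2, Σy² = 4, M = 5
μ = 2/5 = 2/5,  σ² = 4/5 − (2/5)² = 16/25
E[Z_0] = 3
E[Z_1] = 2/5·E[Z_0] = 6/5
E[Z_2] = 2/5·E[Z_1] = 12/25
E[Z_3] = 2/5·E[Z_2] = 24/125
E[Z_4] = 2/5·E[Z_3] = 48/625
E[Z_5] = 2/5·E[Z_4] = 96/3125
E[Z_6] = 2/5·E[Z_5] = 192/15625

192/15625


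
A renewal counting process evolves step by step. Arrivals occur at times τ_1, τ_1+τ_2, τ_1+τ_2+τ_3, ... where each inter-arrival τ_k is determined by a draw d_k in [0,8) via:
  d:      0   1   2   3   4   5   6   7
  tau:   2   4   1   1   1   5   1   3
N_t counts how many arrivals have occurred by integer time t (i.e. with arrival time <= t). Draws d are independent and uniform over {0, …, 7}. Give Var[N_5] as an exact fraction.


19143/16384

Inter-arrival values over d=0..7: [2, 4, 1, 1, 1, 5, 1, 3]
Each d has probability 1/8, so the pmf of τ is: f(1) = 1/2, f(2) = 1/8, f(3) = 1/8, f(4) = 1/8, f(5) = 1/8
Let p_n(j) = P(N_n = j), with p_0 = [1]. Condition on τ_1: p_n(0) = P(τ > n), and for j >= 1, p_n(j) = Σ_{k<=n} f(k)·p_{n−k}(j−1)
p_1 = [1/2, 1/2]  (j = 0..1)
p_2 = [3/8, 3/8, 1/4]  (j = 0..2)
p_3 = [1/4, 3/8, 1/4, 1/8]  (j = 0..3)
p_4 = [1/8, 23/64, 19/64, 5/32, 1/16]  (j = 0..4)
p_5 = [0, 21/64, 43/128, 27/128, 3/32, 1/32]  (j = 0..5)
E[N_5] = Σ j·p_5(j) = 277/128;  E[N_5²] = Σ j²·p_5(j) = 749/128
Var[N_5] = 749/128 − (277/128)² = 19143/16384


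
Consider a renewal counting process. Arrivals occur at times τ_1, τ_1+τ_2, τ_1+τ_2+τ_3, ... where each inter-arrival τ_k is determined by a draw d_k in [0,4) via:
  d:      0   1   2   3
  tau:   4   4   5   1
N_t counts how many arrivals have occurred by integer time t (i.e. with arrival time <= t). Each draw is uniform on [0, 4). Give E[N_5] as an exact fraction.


1365/1024

Inter-arrival values over d=0..3: [4, 4, 5, 1]
Each d has probability 1/4, so the pmf of τ is: f(1) = 1/4, f(4) = 1/2, f(5) = 1/4
Renewal equation for m(n) = E[N_n]: condition on τ_1 = k (if k <= n, one arrival plus a fresh copy on the remaining n−k steps): m(n) = F(n) + Σ_{k<=n} f(k)·m(n−k), where F(n) = P(τ <= n) and m(0) = 0
m(1) = F(1) = 1/4
m(2) = F(2) + f(1)·m(1) = 1/4 + 1/4·1/4 = 5/16
m(3) = F(3) + f(1)·m(2) = 1/4 + 1/4·5/16 = 21/64
m(4) = F(4) + f(1)·m(3) = 3/4 + 1/4·21/64 = 213/256
m(5) = F(5) + f(1)·m(4) + f(4)·m(1) = 1 + 1/4·213/256 + 1/2·1/4 = 1365/1024
E[N_5] = m(5) = 1365/1024


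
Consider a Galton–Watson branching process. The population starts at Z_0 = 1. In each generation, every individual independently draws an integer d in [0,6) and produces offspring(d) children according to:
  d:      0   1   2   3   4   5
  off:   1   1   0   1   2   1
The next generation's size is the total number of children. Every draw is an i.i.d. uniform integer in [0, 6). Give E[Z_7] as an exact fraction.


Outcome values over d=0..5: [1, 1, 0, 1, 2, 1]
Σy = 6, Σy² = 8, M = 6
μ = 6/6 = 1,  σ² = 8/6 − (1)² = 1/3
E[Z_0] = 1
E[Z_1] = 1·E[Z_0] = 1
E[Z_2] = 1·E[Z_1] = 1
E[Z_3] = 1·E[Z_2] = 1
E[Z_4] = 1·E[Z_3] = 1
E[Z_5] = 1·E[Z_4] = 1
E[Z_6] = 1·E[Z_5] = 1
E[Z_7] = 1·E[Z_6] = 1

1


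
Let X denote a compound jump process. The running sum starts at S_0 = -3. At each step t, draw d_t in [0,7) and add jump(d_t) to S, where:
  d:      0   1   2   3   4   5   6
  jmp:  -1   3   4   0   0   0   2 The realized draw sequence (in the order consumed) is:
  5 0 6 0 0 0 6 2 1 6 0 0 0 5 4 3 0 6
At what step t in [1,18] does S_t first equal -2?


t=0: S=-3, d=5, jump=0, S_1=-3
t=1: S=-3, d=0, jump=-1, S_2=-4
t=2: S=-4, d=6, jump=2, S_3=-2
t=3: S=-2, d=0, jump=-1, S_4=-3
t=4: S=-3, d=0, jump=-1, S_5=-4
t=5: S=-4, d=0, jump=-1, S_6=-5
t=6: S=-5, d=6, jump=2, S_7=-3
t=7: S=-3, d=2, jump=4, S_8=1
t=8: S=1, d=1, jump=3, S_9=4
t=9: S=4, d=6, jump=2, S_10=6
t=10: S=6, d=0, jump=-1, S_11=5
t=11: S=5, d=0, jump=-1, S_12=4
t=12: S=4, d=0, jump=-1, S_13=3
t=13: S=3, d=5, jump=0, S_14=3
t=14: S=3, d=4, jump=0, S_15=3
t=15: S=3, d=3, jump=0, S_16=3
t=16: S=3, d=0, jump=-1, S_17=2
t=17: S=2, d=6, jump=2, S_18=4

3


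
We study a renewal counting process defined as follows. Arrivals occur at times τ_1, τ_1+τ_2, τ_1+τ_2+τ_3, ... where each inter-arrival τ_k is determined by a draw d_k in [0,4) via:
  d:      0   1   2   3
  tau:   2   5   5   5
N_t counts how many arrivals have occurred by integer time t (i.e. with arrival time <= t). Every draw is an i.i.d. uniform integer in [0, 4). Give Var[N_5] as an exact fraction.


15/256

Inter-arrival values over d=0..3: [2, 5, 5, 5]
Each d has probability 1/4, so the pmf of τ is: f(2) = 1/4, f(5) = 3/4
Let p_n(j) = P(N_n = j), with p_0 = [1]. Condition on τ_1: p_n(0) = P(τ > n), and for j >= 1, p_n(j) = Σ_{k<=n} f(k)·p_{n−k}(j−1)
p_1 = [1]  (j = 0)
p_2 = [3/4, 1/4]  (j = 0..1)
p_3 = [3/4, 1/4]  (j = 0..1)
p_4 = [3/4, 3/16, 1/16]  (j = 0..2)
p_5 = [0, 15/16, 1/16]  (j = 0..2)
E[N_5] = Σ j·p_5(j) = 17/16;  E[N_5²] = Σ j²·p_5(j) = 19/16
Var[N_5] = 19/16 − (17/16)² = 15/256


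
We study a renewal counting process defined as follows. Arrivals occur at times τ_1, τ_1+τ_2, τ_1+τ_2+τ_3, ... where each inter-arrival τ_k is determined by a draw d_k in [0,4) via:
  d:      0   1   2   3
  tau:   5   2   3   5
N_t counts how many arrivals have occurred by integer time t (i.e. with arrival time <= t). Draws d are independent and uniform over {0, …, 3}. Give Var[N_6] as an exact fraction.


927/4096

Inter-arrival values over d=0..3: [5, 2, 3, 5]
Each d has probability 1/4, so the pmf of τ is: f(2) = 1/4, f(3) = 1/4, f(5) = 1/2
Let p_n(j) = P(N_n = j), with p_0 = [1]. Condition on τ_1: p_n(0) = P(τ > n), and for j >= 1, p_n(j) = Σ_{k<=n} f(k)·p_{n−k}(j−1)
p_1 = [1]  (j = 0)
p_2 = [3/4, 1/4]  (j = 0..1)
p_3 = [1/2, 1/2]  (j = 0..1)
p_4 = [1/2, 7/16, 1/16]  (j = 0..2)
p_5 = [0, 13/16, 3/16]  (j = 0..2)
p_6 = [0, 3/4, 15/64, 1/64]  (j = 0..3)
E[N_6] = Σ j·p_6(j) = 81/64;  E[N_6²] = Σ j²·p_6(j) = 117/64
Var[N_6] = 117/64 − (81/64)² = 927/4096


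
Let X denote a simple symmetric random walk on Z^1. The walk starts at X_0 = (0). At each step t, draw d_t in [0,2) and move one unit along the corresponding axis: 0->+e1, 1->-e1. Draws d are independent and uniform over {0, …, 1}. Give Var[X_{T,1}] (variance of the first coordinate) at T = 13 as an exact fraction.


13

Outcome values over d=0..1: [1, -1]
Σy = 0, Σy² = 2, M = 2
μ = 0/2 = 0,  σ² = 2/2 − (0)² = 1
Independent increments: Var[X_13] = 13·σ² = 13·(1) = 13


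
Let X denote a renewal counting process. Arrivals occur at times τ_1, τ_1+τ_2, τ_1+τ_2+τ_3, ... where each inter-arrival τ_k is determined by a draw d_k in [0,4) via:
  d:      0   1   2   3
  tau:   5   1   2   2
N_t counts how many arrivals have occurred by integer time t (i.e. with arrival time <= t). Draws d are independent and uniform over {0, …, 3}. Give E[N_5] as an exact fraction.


1941/1024

Inter-arrival values over d=0..3: [5, 1, 2, 2]
Each d has probability 1/4, so the pmf of τ is: f(1) = 1/4, f(2) = 1/2, f(5) = 1/4
Renewal equation for m(n) = E[N_n]: condition on τ_1 = k (if k <= n, one arrival plus a fresh copy on the remaining n−k steps): m(n) = F(n) + Σ_{k<=n} f(k)·m(n−k), where F(n) = P(τ <= n) and m(0) = 0
m(1) = F(1) = 1/4
m(2) = F(2) + f(1)·m(1) = 3/4 + 1/4·1/4 = 13/16
m(3) = F(3) + f(1)·m(2) + f(2)·m(1) = 3/4 + 1/4·13/16 + 1/2·1/4 = 69/64
m(4) = F(4) + f(1)·m(3) + f(2)·m(2) = 3/4 + 1/4·69/64 + 1/2·13/16 = 365/256
m(5) = F(5) + f(1)·m(4) + f(2)·m(3) = 1 + 1/4·365/256 + 1/2·69/64 = 1941/1024
E[N_5] = m(5) = 1941/1024


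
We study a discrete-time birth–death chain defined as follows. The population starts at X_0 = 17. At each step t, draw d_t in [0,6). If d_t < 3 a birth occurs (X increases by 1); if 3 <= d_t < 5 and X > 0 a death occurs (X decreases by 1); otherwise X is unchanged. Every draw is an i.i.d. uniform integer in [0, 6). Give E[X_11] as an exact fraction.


X can drop by at most 1 per step and X_0 = 17 > T = 11, so X_t >= 17 − t >= 6 > 0 for every t <= 11: the floor at 0 (the 'and X > 0' condition) never binds. Hence X_11 = X_0 + Σ_{t<11} Y_t with i.i.d. increments Y_t = y(d_t) ∈ {+1, −1, 0}.
Outcome values over d=0..5: [1, 1, 1, -1, -1, 0]
Σy = 1, Σy² = 5, M = 6
μ = 1/6 = 1/6,  σ² = 5/6 − (1/6)² = 29/36
E[X_11] = 17 + 11·(1/6) = 113/6

113/6


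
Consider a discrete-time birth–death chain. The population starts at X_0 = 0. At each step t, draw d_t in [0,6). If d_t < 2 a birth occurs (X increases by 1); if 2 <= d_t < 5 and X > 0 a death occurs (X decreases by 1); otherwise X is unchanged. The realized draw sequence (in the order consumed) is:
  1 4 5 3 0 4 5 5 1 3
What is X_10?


0

t=0: X=0, d=1 → birth, X_1=1
t=1: X=1, d=4 → death, X_2=0
t=2: X=0, d=5 → hold, X_3=0
t=3: X=0, d=3 → hold, X_4=0
t=4: X=0, d=0 → birth, X_5=1
t=5: X=1, d=4 → death, X_6=0
t=6: X=0, d=5 → hold, X_7=0
t=7: X=0, d=5 → hold, X_8=0
t=8: X=0, d=1 → birth, X_9=1
t=9: X=1, d=3 → death, X_10=0


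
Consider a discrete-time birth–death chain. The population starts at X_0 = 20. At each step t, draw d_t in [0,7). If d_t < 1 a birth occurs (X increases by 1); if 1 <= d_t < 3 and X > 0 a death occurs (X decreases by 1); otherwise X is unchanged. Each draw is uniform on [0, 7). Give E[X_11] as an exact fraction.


X can drop by at most 1 per step and X_0 = 20 > T = 11, so X_t >= 20 − t >= 9 > 0 for every t <= 11: the floor at 0 (the 'and X > 0' condition) never binds. Hence X_11 = X_0 + Σ_{t<11} Y_t with i.i.d. increments Y_t = y(d_t) ∈ {+1, −1, 0}.
Outcome values over d=0..6: [1, -1, -1, 0, 0, 0, 0]
Σy = -1, Σy² = 3, M = 7
μ = -1/7 = -1/7,  σ² = 3/7 − (-1/7)² = 20/49
E[X_11] = 20 + 11·(-1/7) = 129/7

129/7


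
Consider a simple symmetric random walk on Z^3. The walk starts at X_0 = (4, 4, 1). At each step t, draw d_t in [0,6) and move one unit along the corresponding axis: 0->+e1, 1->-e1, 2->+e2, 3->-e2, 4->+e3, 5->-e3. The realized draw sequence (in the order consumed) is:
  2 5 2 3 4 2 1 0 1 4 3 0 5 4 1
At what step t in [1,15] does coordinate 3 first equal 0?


2

t=0: X=(4, 4, 1), d=2 → +e2, X_1=(4, 5, 1)
t=1: X=(4, 5, 1), d=5 → -e3, X_2=(4, 5, 0)
t=2: X=(4, 5, 0), d=2 → +e2, X_3=(4, 6, 0)
t=3: X=(4, 6, 0), d=3 → -e2, X_4=(4, 5, 0)
t=4: X=(4, 5, 0), d=4 → +e3, X_5=(4, 5, 1)
t=5: X=(4, 5, 1), d=2 → +e2, X_6=(4, 6, 1)
t=6: X=(4, 6, 1), d=1 → -e1, X_7=(3, 6, 1)
t=7: X=(3, 6, 1), d=0 → +e1, X_8=(4, 6, 1)
t=8: X=(4, 6, 1), d=1 → -e1, X_9=(3, 6, 1)
t=9: X=(3, 6, 1), d=4 → +e3, X_10=(3, 6, 2)
t=10: X=(3, 6, 2), d=3 → -e2, X_11=(3, 5, 2)
t=11: X=(3, 5, 2), d=0 → +e1, X_12=(4, 5, 2)
t=12: X=(4, 5, 2), d=5 → -e3, X_13=(4, 5, 1)
t=13: X=(4, 5, 1), d=4 → +e3, X_14=(4, 5, 2)
t=14: X=(4, 5, 2), d=1 → -e1, X_15=(3, 5, 2)
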